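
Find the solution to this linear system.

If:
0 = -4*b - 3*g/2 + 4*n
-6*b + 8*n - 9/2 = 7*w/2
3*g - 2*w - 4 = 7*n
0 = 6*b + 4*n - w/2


Then:
b = 5/32
g = -121/60
n = -3/5
w = -117/40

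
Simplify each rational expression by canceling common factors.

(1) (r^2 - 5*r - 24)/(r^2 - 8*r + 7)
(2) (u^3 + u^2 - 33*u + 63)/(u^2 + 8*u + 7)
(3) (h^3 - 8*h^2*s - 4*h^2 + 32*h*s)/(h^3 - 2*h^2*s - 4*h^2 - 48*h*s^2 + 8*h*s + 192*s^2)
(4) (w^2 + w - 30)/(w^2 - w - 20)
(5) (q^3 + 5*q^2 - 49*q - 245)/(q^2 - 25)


(1) = (r^2 - 5*r - 24)/(r^2 - 8*r + 7)
(2) = (u^2 - 6*u + 9)/(u + 1)
(3) = h/(h + 6*s)
(4) = (w + 6)/(w + 4)
(5) = (q^2 - 49)/(q - 5)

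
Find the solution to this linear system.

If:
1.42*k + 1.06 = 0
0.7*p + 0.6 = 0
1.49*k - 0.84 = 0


Then:
No Solution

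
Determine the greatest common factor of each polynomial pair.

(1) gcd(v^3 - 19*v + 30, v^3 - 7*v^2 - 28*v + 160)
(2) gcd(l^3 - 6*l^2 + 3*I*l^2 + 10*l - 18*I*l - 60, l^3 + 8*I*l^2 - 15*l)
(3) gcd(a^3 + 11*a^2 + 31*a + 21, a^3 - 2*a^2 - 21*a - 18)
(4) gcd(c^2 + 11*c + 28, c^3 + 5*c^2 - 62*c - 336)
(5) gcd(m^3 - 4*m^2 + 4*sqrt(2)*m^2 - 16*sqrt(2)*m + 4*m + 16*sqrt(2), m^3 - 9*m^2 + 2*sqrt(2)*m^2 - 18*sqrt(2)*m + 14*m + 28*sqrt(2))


(1) = gcd((v - 3)*(v - 2)*(v + 5), (v - 8)*(v - 4)*(v + 5)) = v + 5
(2) = gcd((l - 6)*(l - 2*I)*(l + 5*I), l*(l + 3*I)*(l + 5*I)) = l + 5*I
(3) = gcd((a + 1)*(a + 3)*(a + 7), (a - 6)*(a + 1)*(a + 3)) = a^2 + 4*a + 3
(4) = gcd((c + 4)*(c + 7), (c - 8)*(c + 6)*(c + 7)) = c + 7
(5) = gcd((m - 2)^2*(m + 4*sqrt(2)), (m - 7)*(m - 2)*(m + 2*sqrt(2))) = m - 2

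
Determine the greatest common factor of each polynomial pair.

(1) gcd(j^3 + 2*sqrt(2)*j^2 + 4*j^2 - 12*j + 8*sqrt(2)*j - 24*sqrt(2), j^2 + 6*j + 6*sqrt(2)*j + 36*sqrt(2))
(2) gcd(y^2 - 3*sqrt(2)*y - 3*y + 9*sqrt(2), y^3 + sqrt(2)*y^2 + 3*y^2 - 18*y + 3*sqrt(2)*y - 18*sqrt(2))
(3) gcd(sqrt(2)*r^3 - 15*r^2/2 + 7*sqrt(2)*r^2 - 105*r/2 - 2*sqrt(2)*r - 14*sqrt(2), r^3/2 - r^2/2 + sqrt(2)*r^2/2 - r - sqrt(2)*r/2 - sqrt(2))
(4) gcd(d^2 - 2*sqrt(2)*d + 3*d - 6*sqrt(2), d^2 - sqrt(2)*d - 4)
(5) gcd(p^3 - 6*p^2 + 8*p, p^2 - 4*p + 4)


(1) = gcd((j - 2)*(j + 6)*(j + 2*sqrt(2)), (j + 6)*(j + 6*sqrt(2))) = j + 6
(2) = y - 3
(3) = gcd((r + 7)*(r - 4*sqrt(2))*(sqrt(2)*r + 1/2), (r/2 + sqrt(2)/2)*(r - 2)*(r + 1)) = 1
(4) = d - 2*sqrt(2)
(5) = gcd(p*(p - 4)*(p - 2), (p - 2)^2) = p - 2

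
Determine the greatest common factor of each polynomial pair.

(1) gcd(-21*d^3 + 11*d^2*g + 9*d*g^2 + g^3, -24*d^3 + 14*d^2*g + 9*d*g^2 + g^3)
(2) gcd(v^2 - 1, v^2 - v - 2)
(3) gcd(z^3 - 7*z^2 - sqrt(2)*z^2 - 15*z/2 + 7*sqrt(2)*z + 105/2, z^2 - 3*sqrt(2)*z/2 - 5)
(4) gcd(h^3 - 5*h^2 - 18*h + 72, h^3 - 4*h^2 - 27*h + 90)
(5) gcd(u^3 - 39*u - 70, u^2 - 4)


(1) = d - g
(2) = v + 1
(3) = gcd((z - 7)*(z - 5*sqrt(2)/2)*(z + 3*sqrt(2)/2), (z - 5*sqrt(2)/2)*(z + sqrt(2))) = z - 5*sqrt(2)/2
(4) = gcd((h - 6)*(h - 3)*(h + 4), (h - 6)*(h - 3)*(h + 5)) = h^2 - 9*h + 18
(5) = u + 2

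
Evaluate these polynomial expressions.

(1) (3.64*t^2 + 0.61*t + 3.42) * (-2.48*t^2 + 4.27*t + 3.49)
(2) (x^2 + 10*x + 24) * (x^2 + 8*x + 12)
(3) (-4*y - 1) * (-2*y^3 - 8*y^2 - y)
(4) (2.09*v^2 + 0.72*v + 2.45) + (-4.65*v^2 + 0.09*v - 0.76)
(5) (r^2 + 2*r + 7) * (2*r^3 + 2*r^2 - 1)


(1) = -9.0272*t^4 + 14.03*t^3 + 6.8267*t^2 + 16.7323*t + 11.9358
(2) = x^4 + 18*x^3 + 116*x^2 + 312*x + 288
(3) = 8*y^4 + 34*y^3 + 12*y^2 + y
(4) = -2.56*v^2 + 0.81*v + 1.69
(5) = 2*r^5 + 6*r^4 + 18*r^3 + 13*r^2 - 2*r - 7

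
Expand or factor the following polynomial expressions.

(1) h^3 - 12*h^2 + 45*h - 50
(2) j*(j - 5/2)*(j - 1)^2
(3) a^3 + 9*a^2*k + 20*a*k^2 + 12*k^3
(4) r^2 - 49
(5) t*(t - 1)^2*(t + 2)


(1) = (h - 5)^2*(h - 2)
(2) = j^4 - 9*j^3/2 + 6*j^2 - 5*j/2
(3) = (a + k)*(a + 2*k)*(a + 6*k)
(4) = (r - 7)*(r + 7)
(5) = t^4 - 3*t^2 + 2*t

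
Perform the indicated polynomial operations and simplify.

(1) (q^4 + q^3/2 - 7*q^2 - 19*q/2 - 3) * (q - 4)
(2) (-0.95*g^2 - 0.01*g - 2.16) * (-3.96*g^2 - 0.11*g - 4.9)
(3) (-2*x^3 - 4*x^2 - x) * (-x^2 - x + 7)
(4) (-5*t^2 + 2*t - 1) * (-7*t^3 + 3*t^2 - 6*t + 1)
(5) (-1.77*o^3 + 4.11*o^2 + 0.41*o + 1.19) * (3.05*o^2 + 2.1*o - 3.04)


(1) = q^5 - 7*q^4/2 - 9*q^3 + 37*q^2/2 + 35*q + 12
(2) = 3.762*g^4 + 0.1441*g^3 + 13.2097*g^2 + 0.2866*g + 10.584
(3) = 2*x^5 + 6*x^4 - 9*x^3 - 27*x^2 - 7*x
(4) = 35*t^5 - 29*t^4 + 43*t^3 - 20*t^2 + 8*t - 1
(5) = -5.3985*o^5 + 8.8185*o^4 + 15.2623*o^3 - 8.0039*o^2 + 1.2526*o - 3.6176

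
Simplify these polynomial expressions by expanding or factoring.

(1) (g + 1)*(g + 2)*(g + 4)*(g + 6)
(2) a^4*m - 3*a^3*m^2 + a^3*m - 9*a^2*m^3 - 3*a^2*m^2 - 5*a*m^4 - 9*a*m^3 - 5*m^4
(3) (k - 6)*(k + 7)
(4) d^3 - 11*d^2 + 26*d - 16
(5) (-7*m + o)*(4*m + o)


(1) = g^4 + 13*g^3 + 56*g^2 + 92*g + 48
(2) = (a - 5*m)*(a + m)^2*(a*m + m)
(3) = k^2 + k - 42
(4) = (d - 8)*(d - 2)*(d - 1)
(5) = -28*m^2 - 3*m*o + o^2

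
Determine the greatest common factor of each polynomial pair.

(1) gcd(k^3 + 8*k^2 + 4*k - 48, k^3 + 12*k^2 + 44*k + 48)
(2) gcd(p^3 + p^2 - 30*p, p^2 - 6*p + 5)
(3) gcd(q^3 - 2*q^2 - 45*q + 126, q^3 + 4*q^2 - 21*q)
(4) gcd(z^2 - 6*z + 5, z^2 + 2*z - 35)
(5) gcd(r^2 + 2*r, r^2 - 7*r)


(1) = gcd((k - 2)*(k + 4)*(k + 6), (k + 2)*(k + 4)*(k + 6)) = k^2 + 10*k + 24
(2) = p - 5
(3) = gcd((q - 6)*(q - 3)*(q + 7), q*(q - 3)*(q + 7)) = q^2 + 4*q - 21
(4) = gcd((z - 5)*(z - 1), (z - 5)*(z + 7)) = z - 5
(5) = gcd(r*(r + 2), r*(r - 7)) = r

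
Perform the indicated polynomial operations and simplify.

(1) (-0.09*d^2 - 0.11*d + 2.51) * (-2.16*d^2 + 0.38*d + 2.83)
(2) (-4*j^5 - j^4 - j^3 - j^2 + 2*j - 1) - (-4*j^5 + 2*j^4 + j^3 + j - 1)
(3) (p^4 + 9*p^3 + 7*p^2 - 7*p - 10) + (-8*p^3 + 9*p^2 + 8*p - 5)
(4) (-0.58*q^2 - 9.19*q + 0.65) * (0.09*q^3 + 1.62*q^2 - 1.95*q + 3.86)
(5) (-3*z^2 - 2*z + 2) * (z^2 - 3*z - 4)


(1) = 0.1944*d^4 + 0.2034*d^3 - 5.7181*d^2 + 0.6425*d + 7.1033
(2) = -3*j^4 - 2*j^3 - j^2 + j
(3) = p^4 + p^3 + 16*p^2 + p - 15
(4) = -0.0522*q^5 - 1.7667*q^4 - 13.6983*q^3 + 16.7347*q^2 - 36.7409*q + 2.509
(5) = -3*z^4 + 7*z^3 + 20*z^2 + 2*z - 8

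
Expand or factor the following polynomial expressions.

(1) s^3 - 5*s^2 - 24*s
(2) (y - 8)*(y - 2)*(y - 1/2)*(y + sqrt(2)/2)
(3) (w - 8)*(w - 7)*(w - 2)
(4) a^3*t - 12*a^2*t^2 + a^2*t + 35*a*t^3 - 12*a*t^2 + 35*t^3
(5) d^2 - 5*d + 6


(1) = s*(s - 8)*(s + 3)
(2) = y^4 - 21*y^3/2 + sqrt(2)*y^3/2 - 21*sqrt(2)*y^2/4 + 21*y^2 - 8*y + 21*sqrt(2)*y/2 - 4*sqrt(2)
(3) = w^3 - 17*w^2 + 86*w - 112
(4) = (a - 7*t)*(a - 5*t)*(a*t + t)
(5) = (d - 3)*(d - 2)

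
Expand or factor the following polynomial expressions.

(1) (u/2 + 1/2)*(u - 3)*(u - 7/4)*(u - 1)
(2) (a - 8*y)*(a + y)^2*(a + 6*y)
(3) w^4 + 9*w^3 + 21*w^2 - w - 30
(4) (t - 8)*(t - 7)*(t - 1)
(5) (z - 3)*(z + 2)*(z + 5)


(1) = u^4/2 - 19*u^3/8 + 17*u^2/8 + 19*u/8 - 21/8
(2) = a^4 - 51*a^2*y^2 - 98*a*y^3 - 48*y^4
(3) = (w - 1)*(w + 2)*(w + 3)*(w + 5)
(4) = t^3 - 16*t^2 + 71*t - 56
(5) = z^3 + 4*z^2 - 11*z - 30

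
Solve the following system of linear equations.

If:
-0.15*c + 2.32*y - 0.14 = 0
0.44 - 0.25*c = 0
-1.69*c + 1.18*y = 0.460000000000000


Then:
No Solution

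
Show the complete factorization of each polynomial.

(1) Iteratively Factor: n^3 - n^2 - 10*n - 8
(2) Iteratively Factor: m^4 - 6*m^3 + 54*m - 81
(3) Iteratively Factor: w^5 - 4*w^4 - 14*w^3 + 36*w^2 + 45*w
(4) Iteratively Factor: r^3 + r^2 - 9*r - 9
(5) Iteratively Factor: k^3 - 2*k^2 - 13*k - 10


(1) = (n + 1)*(n^2 - 2*n - 8) = (n + 1)*(n + 2)*(n - 4)
(2) = (m - 3)*(m^3 - 3*m^2 - 9*m + 27) = (m - 3)^2*(m^2 - 9) = (m - 3)^2*(m + 3)*(m - 3)
(3) = (w - 3)*(w^4 - w^3 - 17*w^2 - 15*w) = (w - 3)*(w + 1)*(w^3 - 2*w^2 - 15*w) = (w - 5)*(w - 3)*(w + 1)*(w^2 + 3*w) = (w - 5)*(w - 3)*(w + 1)*(w + 3)*(w)
(4) = (r - 3)*(r^2 + 4*r + 3) = (r - 3)*(r + 3)*(r + 1)
(5) = (k - 5)*(k^2 + 3*k + 2) = (k - 5)*(k + 2)*(k + 1)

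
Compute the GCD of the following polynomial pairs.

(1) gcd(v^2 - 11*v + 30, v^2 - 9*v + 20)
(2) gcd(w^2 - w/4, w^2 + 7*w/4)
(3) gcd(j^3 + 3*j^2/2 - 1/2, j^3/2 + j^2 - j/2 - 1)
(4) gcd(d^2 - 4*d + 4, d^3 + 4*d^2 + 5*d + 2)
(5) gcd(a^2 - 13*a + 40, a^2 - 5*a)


(1) = v - 5
(2) = w
(3) = gcd((j - 1/2)*(j + 1)^2, (j/2 + 1)*(j - 1)*(j + 1)) = j + 1
(4) = 1
(5) = gcd((a - 8)*(a - 5), a*(a - 5)) = a - 5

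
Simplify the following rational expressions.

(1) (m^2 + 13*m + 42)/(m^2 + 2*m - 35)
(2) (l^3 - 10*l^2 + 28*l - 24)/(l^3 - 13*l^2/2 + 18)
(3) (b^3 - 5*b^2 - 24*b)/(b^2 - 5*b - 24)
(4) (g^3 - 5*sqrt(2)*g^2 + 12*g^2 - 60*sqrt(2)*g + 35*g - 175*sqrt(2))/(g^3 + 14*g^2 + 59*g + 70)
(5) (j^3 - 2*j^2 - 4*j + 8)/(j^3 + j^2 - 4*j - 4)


(1) = (m + 6)/(m - 5)
(2) = (2*l - 4)/(2*l + 3)
(3) = b
(4) = (g - 5*sqrt(2))/(g + 2)
(5) = (j - 2)/(j + 1)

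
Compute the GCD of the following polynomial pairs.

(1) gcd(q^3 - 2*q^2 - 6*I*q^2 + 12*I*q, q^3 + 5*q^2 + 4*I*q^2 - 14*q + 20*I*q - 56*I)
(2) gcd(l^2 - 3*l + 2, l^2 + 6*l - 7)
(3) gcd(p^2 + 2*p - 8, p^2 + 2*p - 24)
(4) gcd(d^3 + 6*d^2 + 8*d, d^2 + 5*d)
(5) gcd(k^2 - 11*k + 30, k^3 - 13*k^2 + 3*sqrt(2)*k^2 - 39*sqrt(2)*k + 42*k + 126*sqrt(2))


(1) = gcd(q*(q - 2)*(q - 6*I), (q - 2)*(q + 7)*(q + 4*I)) = q - 2
(2) = gcd((l - 2)*(l - 1), (l - 1)*(l + 7)) = l - 1
(3) = gcd((p - 2)*(p + 4), (p - 4)*(p + 6)) = 1
(4) = d
(5) = gcd((k - 6)*(k - 5), (k - 7)*(k - 6)*(k + 3*sqrt(2))) = k - 6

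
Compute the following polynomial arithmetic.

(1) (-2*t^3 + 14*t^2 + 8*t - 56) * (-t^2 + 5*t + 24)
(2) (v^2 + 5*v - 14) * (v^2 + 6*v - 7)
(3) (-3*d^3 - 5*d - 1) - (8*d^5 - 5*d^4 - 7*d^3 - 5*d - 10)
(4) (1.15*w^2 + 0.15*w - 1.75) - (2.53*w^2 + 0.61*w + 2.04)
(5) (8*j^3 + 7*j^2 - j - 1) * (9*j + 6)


(1) = 2*t^5 - 24*t^4 + 14*t^3 + 432*t^2 - 88*t - 1344
(2) = v^4 + 11*v^3 + 9*v^2 - 119*v + 98
(3) = -8*d^5 + 5*d^4 + 4*d^3 + 9
(4) = -1.38*w^2 - 0.46*w - 3.79
(5) = 72*j^4 + 111*j^3 + 33*j^2 - 15*j - 6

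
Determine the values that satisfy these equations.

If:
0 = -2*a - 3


Then:
a = -3/2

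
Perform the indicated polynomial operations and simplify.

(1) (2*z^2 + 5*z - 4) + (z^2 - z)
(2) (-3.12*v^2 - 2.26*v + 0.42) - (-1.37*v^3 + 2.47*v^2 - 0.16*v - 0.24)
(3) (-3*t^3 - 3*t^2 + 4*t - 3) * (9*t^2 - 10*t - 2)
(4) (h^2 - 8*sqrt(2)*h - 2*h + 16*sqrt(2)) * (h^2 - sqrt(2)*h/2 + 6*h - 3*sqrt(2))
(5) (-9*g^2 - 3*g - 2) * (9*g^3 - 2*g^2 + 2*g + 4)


(1) = 3*z^2 + 4*z - 4
(2) = 1.37*v^3 - 5.59*v^2 - 2.1*v + 0.66
(3) = -27*t^5 + 3*t^4 + 72*t^3 - 61*t^2 + 22*t + 6
(4) = h^4 - 17*sqrt(2)*h^3/2 + 4*h^3 - 34*sqrt(2)*h^2 - 4*h^2 + 32*h + 102*sqrt(2)*h - 96
(5) = -81*g^5 - 9*g^4 - 30*g^3 - 38*g^2 - 16*g - 8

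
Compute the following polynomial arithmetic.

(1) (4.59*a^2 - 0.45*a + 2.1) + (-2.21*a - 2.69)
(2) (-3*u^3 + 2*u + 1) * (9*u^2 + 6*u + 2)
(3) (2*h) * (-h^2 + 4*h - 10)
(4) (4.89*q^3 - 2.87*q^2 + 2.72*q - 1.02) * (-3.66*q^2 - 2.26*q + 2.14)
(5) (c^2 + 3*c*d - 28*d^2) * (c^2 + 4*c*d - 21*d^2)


(1) = 4.59*a^2 - 2.66*a - 0.59
(2) = -27*u^5 - 18*u^4 + 12*u^3 + 21*u^2 + 10*u + 2
(3) = -2*h^3 + 8*h^2 - 20*h
(4) = -17.8974*q^5 - 0.5472*q^4 + 6.9956*q^3 - 8.5558*q^2 + 8.126*q - 2.1828
(5) = c^4 + 7*c^3*d - 37*c^2*d^2 - 175*c*d^3 + 588*d^4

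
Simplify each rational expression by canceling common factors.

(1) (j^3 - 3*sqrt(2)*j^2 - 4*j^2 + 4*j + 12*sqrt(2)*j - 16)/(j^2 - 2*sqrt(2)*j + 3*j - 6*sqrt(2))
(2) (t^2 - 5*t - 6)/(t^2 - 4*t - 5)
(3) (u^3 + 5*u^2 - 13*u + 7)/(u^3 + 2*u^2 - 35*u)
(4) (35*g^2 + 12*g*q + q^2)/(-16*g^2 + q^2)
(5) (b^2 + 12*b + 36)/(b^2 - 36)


(1) = (j^2 + j*(-4 - sqrt(2)) + 4*sqrt(2))/(j + 3)
(2) = (t - 6)/(t - 5)
(3) = (u^2 - 2*u + 1)/(u^2 - 5*u)
(4) = (35*g^2 + 12*g*q + q^2)/(-16*g^2 + q^2)
(5) = (b + 6)/(b - 6)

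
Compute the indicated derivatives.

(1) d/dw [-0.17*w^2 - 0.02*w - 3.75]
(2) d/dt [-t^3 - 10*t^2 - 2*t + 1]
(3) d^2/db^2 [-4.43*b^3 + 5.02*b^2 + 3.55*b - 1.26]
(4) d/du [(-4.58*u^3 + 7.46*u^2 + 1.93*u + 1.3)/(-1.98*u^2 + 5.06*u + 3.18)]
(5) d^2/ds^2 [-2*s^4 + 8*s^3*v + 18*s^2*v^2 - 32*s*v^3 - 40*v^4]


(1) = -0.34*w - 0.02
(2) = -3*t^2 - 20*t - 2
(3) = 10.04 - 26.58*b
(4) = (9.0684*u^4 - 46.3496*u^3 - 2.1242*u^2 + 52.5936*u - 0.4406)/(3.9204*u^4 - 20.0376*u^3 + 13.0108*u^2 + 32.1816*u + 10.1124)
(5) = -24*s^2 + 48*s*v + 36*v^2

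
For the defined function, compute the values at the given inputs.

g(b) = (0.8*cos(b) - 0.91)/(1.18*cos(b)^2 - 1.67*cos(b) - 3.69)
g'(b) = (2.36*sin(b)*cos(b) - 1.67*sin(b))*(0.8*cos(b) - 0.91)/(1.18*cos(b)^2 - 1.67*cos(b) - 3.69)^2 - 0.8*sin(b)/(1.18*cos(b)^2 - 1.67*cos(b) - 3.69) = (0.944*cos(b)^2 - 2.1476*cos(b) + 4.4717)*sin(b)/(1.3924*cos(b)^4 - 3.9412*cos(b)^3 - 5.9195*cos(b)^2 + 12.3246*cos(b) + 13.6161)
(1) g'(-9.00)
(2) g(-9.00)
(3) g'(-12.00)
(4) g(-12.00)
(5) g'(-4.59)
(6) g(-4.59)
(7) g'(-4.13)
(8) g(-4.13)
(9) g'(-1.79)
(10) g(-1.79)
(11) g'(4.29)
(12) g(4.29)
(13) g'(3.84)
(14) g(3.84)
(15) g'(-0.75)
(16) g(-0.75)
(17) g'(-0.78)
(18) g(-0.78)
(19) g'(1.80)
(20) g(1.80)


(1) = -2.10
(2) = 1.38
(3) = 0.10
(4) = 0.06
(5) = 0.39
(6) = 0.29
(7) = 0.85
(8) = 0.56
(9) = -0.45
(10) = 0.33
(11) = -0.64
(12) = 0.44
(13) = -1.45
(14) = 0.89
(15) = -0.13
(16) = 0.08
(17) = -0.13
(18) = 0.08
(19) = 0.46
(20) = 0.34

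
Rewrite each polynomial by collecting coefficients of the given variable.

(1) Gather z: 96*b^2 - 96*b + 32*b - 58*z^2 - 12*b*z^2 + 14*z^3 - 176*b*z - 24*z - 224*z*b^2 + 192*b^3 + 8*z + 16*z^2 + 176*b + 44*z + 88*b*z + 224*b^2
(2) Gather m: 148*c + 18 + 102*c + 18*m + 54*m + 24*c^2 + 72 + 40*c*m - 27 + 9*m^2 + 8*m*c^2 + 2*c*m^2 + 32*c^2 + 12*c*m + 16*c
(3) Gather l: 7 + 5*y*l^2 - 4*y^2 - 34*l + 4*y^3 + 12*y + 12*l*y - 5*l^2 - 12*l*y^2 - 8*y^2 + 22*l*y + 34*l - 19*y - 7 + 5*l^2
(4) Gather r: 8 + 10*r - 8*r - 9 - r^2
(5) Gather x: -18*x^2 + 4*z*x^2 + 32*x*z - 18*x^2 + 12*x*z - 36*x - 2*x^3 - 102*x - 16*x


(1) = 192*b^3 + 320*b^2 + 112*b + 14*z^3 + z^2*(-12*b - 42) + z*(-224*b^2 - 88*b + 28)
(2) = 56*c^2 + 266*c + m^2*(2*c + 9) + m*(8*c^2 + 52*c + 72) + 63
(3) = 5*l^2*y + l*(-12*y^2 + 34*y) + 4*y^3 - 12*y^2 - 7*y
(4) = -r^2 + 2*r - 1
(5) = -2*x^3 + x^2*(4*z - 36) + x*(44*z - 154)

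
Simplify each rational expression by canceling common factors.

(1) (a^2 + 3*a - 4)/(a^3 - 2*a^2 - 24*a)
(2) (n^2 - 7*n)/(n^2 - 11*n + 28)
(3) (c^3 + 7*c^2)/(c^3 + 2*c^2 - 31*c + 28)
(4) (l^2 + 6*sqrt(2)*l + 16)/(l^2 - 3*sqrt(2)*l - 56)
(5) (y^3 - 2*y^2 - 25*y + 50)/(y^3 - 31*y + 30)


(1) = (a - 1)/(a^2 - 6*a)
(2) = n/(n - 4)
(3) = c^2/(c^2 - 5*c + 4)
(4) = (l + 2*sqrt(2))/(l - 7*sqrt(2))
(5) = (y^2 + 3*y - 10)/(y^2 + 5*y - 6)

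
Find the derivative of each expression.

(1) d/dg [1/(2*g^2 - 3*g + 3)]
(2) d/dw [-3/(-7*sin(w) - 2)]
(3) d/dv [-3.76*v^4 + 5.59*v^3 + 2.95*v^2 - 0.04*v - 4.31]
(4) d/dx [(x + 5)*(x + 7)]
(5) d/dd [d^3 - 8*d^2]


(1) = (3 - 4*g)/(2*g^2 - 3*g + 3)^2
(2) = -21*cos(w)/(7*sin(w) + 2)^2
(3) = -15.04*v^3 + 16.77*v^2 + 5.9*v - 0.04
(4) = 2*x + 12
(5) = d*(3*d - 16)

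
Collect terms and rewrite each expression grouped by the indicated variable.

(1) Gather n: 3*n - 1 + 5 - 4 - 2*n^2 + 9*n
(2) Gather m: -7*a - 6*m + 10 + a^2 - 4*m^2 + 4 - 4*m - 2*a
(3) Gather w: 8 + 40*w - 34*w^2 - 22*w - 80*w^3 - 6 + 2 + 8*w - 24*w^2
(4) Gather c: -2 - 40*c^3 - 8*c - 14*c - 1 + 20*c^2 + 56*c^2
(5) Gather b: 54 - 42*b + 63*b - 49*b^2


(1) = -2*n^2 + 12*n
(2) = a^2 - 9*a - 4*m^2 - 10*m + 14
(3) = -80*w^3 - 58*w^2 + 26*w + 4
(4) = -40*c^3 + 76*c^2 - 22*c - 3
(5) = -49*b^2 + 21*b + 54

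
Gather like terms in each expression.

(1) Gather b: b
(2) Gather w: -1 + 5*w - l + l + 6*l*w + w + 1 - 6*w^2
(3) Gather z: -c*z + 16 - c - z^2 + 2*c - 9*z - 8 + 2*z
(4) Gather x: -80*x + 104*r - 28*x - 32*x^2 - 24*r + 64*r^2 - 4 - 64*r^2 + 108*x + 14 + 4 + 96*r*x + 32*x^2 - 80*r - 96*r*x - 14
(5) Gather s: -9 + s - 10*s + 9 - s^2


(1) = b
(2) = -6*w^2 + w*(6*l + 6)
(3) = c - z^2 + z*(-c - 7) + 8
(4) = 0
(5) = -s^2 - 9*s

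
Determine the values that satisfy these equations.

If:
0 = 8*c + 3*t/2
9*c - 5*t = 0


Then:
c = 0
t = 0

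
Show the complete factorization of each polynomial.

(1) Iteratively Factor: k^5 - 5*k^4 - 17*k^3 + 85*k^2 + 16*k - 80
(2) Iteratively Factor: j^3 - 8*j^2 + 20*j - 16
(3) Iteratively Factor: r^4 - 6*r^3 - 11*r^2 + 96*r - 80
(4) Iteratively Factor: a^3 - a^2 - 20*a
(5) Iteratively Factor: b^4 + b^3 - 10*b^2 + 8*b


(1) = (k - 5)*(k^4 - 17*k^2 + 16) = (k - 5)*(k - 4)*(k^3 + 4*k^2 - k - 4) = (k - 5)*(k - 4)*(k - 1)*(k^2 + 5*k + 4) = (k - 5)*(k - 4)*(k - 1)*(k + 4)*(k + 1)
(2) = (j - 2)*(j^2 - 6*j + 8) = (j - 4)*(j - 2)*(j - 2)
(3) = (r + 4)*(r^3 - 10*r^2 + 29*r - 20) = (r - 1)*(r + 4)*(r^2 - 9*r + 20) = (r - 4)*(r - 1)*(r + 4)*(r - 5)
(4) = (a + 4)*(a^2 - 5*a) = a*(a + 4)*(a - 5)
(5) = (b + 4)*(b^3 - 3*b^2 + 2*b) = (b - 2)*(b + 4)*(b^2 - b) = b*(b - 2)*(b + 4)*(b - 1)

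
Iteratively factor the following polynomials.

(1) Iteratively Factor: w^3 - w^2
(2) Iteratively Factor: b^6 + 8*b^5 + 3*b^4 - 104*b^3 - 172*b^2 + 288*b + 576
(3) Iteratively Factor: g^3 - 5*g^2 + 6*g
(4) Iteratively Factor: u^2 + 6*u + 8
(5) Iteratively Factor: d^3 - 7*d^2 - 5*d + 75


(1) = (w)*(w^2 - w) = w^2*(w - 1)
(2) = (b + 4)*(b^5 + 4*b^4 - 13*b^3 - 52*b^2 + 36*b + 144) = (b + 3)*(b + 4)*(b^4 + b^3 - 16*b^2 - 4*b + 48) = (b - 3)*(b + 3)*(b + 4)*(b^3 + 4*b^2 - 4*b - 16) = (b - 3)*(b + 3)*(b + 4)^2*(b^2 - 4) = (b - 3)*(b + 2)*(b + 3)*(b + 4)^2*(b - 2)
(3) = (g)*(g^2 - 5*g + 6) = g*(g - 2)*(g - 3)
(4) = (u + 4)*(u + 2)
(5) = (d + 3)*(d^2 - 10*d + 25) = (d - 5)*(d + 3)*(d - 5)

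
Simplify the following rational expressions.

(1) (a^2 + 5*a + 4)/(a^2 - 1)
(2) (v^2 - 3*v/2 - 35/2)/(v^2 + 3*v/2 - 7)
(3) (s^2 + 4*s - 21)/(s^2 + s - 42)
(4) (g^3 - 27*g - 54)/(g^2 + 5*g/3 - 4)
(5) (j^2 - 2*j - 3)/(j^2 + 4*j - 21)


(1) = (a + 4)/(a - 1)
(2) = (v - 5)/(v - 2)
(3) = (s - 3)/(s - 6)
(4) = (3*g^2 - 9*g - 54)/(3*g - 4)
(5) = (j + 1)/(j + 7)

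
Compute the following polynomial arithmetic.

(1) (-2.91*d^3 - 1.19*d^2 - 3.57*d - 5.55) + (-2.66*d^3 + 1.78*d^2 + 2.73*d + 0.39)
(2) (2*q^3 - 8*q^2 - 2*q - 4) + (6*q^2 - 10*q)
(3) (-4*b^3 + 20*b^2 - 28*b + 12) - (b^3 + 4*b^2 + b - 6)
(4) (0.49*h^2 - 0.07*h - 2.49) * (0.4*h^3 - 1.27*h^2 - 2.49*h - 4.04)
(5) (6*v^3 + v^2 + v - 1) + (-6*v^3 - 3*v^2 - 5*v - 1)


(1) = -5.57*d^3 + 0.59*d^2 - 0.84*d - 5.16
(2) = 2*q^3 - 2*q^2 - 12*q - 4
(3) = -5*b^3 + 16*b^2 - 29*b + 18
(4) = 0.196*h^5 - 0.6503*h^4 - 2.1272*h^3 + 1.357*h^2 + 6.4829*h + 10.0596
(5) = -2*v^2 - 4*v - 2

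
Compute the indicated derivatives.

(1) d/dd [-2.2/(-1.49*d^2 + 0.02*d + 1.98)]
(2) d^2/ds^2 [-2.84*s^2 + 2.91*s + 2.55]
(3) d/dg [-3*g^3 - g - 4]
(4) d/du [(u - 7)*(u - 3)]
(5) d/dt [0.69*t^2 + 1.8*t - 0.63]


(1) = (0.044 - 6.556*d)/(-1.49*d^2 + 0.02*d + 1.98)^2
(2) = -5.68000000000000
(3) = -9*g^2 - 1
(4) = 2*u - 10
(5) = 1.38*t + 1.8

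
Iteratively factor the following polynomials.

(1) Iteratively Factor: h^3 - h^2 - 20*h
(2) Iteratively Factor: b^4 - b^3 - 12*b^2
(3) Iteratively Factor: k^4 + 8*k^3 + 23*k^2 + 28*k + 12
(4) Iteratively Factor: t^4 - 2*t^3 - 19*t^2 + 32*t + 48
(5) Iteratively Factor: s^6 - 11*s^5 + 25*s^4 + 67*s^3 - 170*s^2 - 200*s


(1) = (h - 5)*(h^2 + 4*h) = (h - 5)*(h + 4)*(h)
(2) = (b)*(b^3 - b^2 - 12*b) = b*(b + 3)*(b^2 - 4*b) = b^2*(b + 3)*(b - 4)
(3) = (k + 2)*(k^3 + 6*k^2 + 11*k + 6) = (k + 1)*(k + 2)*(k^2 + 5*k + 6) = (k + 1)*(k + 2)^2*(k + 3)
(4) = (t + 1)*(t^3 - 3*t^2 - 16*t + 48) = (t + 1)*(t + 4)*(t^2 - 7*t + 12) = (t - 3)*(t + 1)*(t + 4)*(t - 4)
(5) = (s)*(s^5 - 11*s^4 + 25*s^3 + 67*s^2 - 170*s - 200) = s*(s + 2)*(s^4 - 13*s^3 + 51*s^2 - 35*s - 100) = s*(s + 1)*(s + 2)*(s^3 - 14*s^2 + 65*s - 100) = s*(s - 4)*(s + 1)*(s + 2)*(s^2 - 10*s + 25) = s*(s - 5)*(s - 4)*(s + 1)*(s + 2)*(s - 5)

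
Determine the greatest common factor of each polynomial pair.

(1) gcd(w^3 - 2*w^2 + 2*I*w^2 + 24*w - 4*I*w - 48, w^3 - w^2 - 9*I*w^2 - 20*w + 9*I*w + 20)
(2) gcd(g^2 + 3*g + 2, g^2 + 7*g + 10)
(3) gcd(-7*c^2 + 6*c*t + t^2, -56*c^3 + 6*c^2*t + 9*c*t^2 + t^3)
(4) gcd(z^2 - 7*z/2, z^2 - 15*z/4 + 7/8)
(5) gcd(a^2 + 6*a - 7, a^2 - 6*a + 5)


(1) = w - 4*I
(2) = gcd((g + 1)*(g + 2), (g + 2)*(g + 5)) = g + 2
(3) = gcd((-c + t)*(7*c + t), (-2*c + t)*(4*c + t)*(7*c + t)) = 7*c + t
(4) = gcd(z*(z - 7/2), (z - 7/2)*(z - 1/4)) = z - 7/2
(5) = gcd((a - 1)*(a + 7), (a - 5)*(a - 1)) = a - 1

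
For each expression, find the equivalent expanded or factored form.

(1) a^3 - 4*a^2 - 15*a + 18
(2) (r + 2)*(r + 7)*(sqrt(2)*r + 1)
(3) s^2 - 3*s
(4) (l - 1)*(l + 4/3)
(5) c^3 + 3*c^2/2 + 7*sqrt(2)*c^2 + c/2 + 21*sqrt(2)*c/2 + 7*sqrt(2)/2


(1) = (a - 6)*(a - 1)*(a + 3)
(2) = sqrt(2)*r^3 + r^2 + 9*sqrt(2)*r^2 + 9*r + 14*sqrt(2)*r + 14
(3) = s*(s - 3)
(4) = l^2 + l/3 - 4/3
(5) = (c + 1/2)*(c + 1)*(c + 7*sqrt(2))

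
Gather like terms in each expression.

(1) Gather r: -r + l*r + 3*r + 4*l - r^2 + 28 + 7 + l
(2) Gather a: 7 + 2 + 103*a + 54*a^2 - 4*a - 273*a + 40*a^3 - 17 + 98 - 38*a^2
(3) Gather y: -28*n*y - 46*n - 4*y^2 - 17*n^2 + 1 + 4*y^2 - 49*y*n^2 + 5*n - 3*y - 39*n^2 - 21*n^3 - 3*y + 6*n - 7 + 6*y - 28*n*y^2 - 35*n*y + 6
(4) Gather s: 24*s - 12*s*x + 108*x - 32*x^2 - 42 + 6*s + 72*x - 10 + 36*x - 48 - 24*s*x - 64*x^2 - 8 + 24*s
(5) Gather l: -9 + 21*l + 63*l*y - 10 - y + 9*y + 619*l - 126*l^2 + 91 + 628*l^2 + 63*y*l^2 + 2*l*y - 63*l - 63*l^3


(1) = 5*l - r^2 + r*(l + 2) + 35
(2) = 40*a^3 + 16*a^2 - 174*a + 90
(3) = -21*n^3 - 56*n^2 - 28*n*y^2 - 35*n + y*(-49*n^2 - 63*n)
(4) = s*(54 - 36*x) - 96*x^2 + 216*x - 108
(5) = -63*l^3 + l^2*(63*y + 502) + l*(65*y + 577) + 8*y + 72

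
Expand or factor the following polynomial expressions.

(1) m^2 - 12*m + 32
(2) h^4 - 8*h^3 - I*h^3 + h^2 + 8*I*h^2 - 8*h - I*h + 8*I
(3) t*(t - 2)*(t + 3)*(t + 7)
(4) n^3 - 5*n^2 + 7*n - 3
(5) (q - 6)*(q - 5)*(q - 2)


(1) = (m - 8)*(m - 4)
(2) = (h - 8)*(h - I)^2*(h + I)
(3) = t^4 + 8*t^3 + t^2 - 42*t
(4) = (n - 3)*(n - 1)^2
(5) = q^3 - 13*q^2 + 52*q - 60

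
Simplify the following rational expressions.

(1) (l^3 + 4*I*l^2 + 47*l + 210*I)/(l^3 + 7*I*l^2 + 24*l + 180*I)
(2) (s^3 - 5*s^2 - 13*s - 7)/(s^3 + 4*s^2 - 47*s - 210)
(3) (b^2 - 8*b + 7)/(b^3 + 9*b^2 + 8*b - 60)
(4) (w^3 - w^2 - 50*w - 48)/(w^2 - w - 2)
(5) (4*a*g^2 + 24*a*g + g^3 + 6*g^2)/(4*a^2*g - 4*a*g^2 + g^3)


(1) = (l^2 - 2*I*l + 35)/(l^2 + I*l + 30)
(2) = (s^2 + 2*s + 1)/(s^2 + 11*s + 30)
(3) = (b^2 - 8*b + 7)/(b^3 + 9*b^2 + 8*b - 60)
(4) = (w^2 - 2*w - 48)/(w - 2)
(5) = (4*a*g + 24*a + g^2 + 6*g)/(4*a^2 - 4*a*g + g^2)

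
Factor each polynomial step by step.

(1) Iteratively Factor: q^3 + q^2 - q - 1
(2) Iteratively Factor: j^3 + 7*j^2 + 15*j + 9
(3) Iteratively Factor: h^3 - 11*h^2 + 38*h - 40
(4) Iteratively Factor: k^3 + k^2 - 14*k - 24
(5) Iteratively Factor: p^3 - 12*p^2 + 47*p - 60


(1) = (q + 1)*(q^2 - 1) = (q - 1)*(q + 1)*(q + 1)
(2) = (j + 1)*(j^2 + 6*j + 9) = (j + 1)*(j + 3)*(j + 3)
(3) = (h - 5)*(h^2 - 6*h + 8) = (h - 5)*(h - 2)*(h - 4)
(4) = (k + 3)*(k^2 - 2*k - 8) = (k + 2)*(k + 3)*(k - 4)
(5) = (p - 4)*(p^2 - 8*p + 15) = (p - 4)*(p - 3)*(p - 5)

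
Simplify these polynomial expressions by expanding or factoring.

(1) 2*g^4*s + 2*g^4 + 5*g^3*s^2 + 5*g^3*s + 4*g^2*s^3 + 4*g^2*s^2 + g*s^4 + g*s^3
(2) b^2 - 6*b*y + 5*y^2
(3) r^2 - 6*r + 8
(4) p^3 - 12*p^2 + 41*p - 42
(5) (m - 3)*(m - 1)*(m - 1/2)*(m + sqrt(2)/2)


(1) = (g + s)^2*(2*g + s)*(g*s + g)
(2) = (b - 5*y)*(b - y)
(3) = (r - 4)*(r - 2)
(4) = (p - 7)*(p - 3)*(p - 2)
(5) = m^4 - 9*m^3/2 + sqrt(2)*m^3/2 - 9*sqrt(2)*m^2/4 + 5*m^2 - 3*m/2 + 5*sqrt(2)*m/2 - 3*sqrt(2)/4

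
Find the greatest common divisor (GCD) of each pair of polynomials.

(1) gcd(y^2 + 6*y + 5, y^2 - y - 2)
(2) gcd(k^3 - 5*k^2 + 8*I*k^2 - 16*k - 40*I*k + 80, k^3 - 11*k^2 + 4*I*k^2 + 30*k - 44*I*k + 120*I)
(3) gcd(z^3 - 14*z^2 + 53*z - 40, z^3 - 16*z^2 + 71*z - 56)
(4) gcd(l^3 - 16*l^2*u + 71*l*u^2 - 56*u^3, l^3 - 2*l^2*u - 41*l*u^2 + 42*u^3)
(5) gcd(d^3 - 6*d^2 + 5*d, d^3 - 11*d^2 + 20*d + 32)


(1) = gcd((y + 1)*(y + 5), (y - 2)*(y + 1)) = y + 1
(2) = gcd((k - 5)*(k + 4*I)^2, (k - 6)*(k - 5)*(k + 4*I)) = k^2 + k*(-5 + 4*I) - 20*I
(3) = z^2 - 9*z + 8
(4) = gcd((l - 8*u)*(l - 7*u)*(l - u), (l - 7*u)*(l - u)*(l + 6*u)) = l^2 - 8*l*u + 7*u^2
(5) = gcd(d*(d - 5)*(d - 1), (d - 8)*(d - 4)*(d + 1)) = 1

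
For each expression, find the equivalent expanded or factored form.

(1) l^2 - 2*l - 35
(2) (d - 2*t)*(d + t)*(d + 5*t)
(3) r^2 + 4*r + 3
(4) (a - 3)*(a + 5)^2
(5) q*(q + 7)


(1) = (l - 7)*(l + 5)
(2) = d^3 + 4*d^2*t - 7*d*t^2 - 10*t^3
(3) = (r + 1)*(r + 3)
(4) = a^3 + 7*a^2 - 5*a - 75
(5) = q^2 + 7*q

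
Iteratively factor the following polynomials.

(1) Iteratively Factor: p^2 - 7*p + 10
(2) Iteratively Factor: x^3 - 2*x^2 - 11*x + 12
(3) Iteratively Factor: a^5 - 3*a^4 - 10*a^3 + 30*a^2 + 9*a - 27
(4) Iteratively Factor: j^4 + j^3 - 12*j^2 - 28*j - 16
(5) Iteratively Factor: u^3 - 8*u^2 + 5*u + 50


(1) = (p - 2)*(p - 5)
(2) = (x + 3)*(x^2 - 5*x + 4) = (x - 4)*(x + 3)*(x - 1)
(3) = (a - 1)*(a^4 - 2*a^3 - 12*a^2 + 18*a + 27) = (a - 3)*(a - 1)*(a^3 + a^2 - 9*a - 9) = (a - 3)*(a - 1)*(a + 3)*(a^2 - 2*a - 3) = (a - 3)*(a - 1)*(a + 1)*(a + 3)*(a - 3)
(4) = (j + 2)*(j^3 - j^2 - 10*j - 8) = (j + 1)*(j + 2)*(j^2 - 2*j - 8) = (j + 1)*(j + 2)^2*(j - 4)
(5) = (u + 2)*(u^2 - 10*u + 25) = (u - 5)*(u + 2)*(u - 5)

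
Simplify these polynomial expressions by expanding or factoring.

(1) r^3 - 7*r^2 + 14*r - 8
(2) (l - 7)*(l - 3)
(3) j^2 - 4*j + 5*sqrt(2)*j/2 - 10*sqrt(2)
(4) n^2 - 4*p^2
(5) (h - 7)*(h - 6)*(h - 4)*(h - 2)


(1) = (r - 4)*(r - 2)*(r - 1)
(2) = l^2 - 10*l + 21
(3) = (j - 4)*(j + 5*sqrt(2)/2)
(4) = (n - 2*p)*(n + 2*p)
(5) = h^4 - 19*h^3 + 128*h^2 - 356*h + 336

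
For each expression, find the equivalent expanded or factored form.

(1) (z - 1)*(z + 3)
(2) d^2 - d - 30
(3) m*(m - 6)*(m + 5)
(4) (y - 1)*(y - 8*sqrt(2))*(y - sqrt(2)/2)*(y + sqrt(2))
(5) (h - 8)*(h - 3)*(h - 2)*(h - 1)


(1) = z^2 + 2*z - 3
(2) = (d - 6)*(d + 5)
(3) = m^3 - m^2 - 30*m
(4) = y^4 - 15*sqrt(2)*y^3/2 - y^3 - 9*y^2 + 15*sqrt(2)*y^2/2 + 9*y + 8*sqrt(2)*y - 8*sqrt(2)
(5) = h^4 - 14*h^3 + 59*h^2 - 94*h + 48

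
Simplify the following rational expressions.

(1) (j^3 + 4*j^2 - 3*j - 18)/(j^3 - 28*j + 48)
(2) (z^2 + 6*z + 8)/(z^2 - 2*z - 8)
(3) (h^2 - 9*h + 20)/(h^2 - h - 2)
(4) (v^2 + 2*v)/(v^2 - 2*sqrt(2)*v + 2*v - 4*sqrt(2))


(1) = (j^2 + 6*j + 9)/(j^2 + 2*j - 24)
(2) = (z + 4)/(z - 4)
(3) = (h^2 - 9*h + 20)/(h^2 - h - 2)
(4) = v/(v - 2*sqrt(2))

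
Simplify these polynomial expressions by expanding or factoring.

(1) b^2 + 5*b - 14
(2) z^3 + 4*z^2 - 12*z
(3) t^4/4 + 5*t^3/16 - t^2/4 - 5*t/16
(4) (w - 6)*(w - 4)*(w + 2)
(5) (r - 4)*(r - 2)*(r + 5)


(1) = (b - 2)*(b + 7)
(2) = z*(z - 2)*(z + 6)
(3) = t*(t/4 + 1/4)*(t - 1)*(t + 5/4)
(4) = w^3 - 8*w^2 + 4*w + 48
(5) = r^3 - r^2 - 22*r + 40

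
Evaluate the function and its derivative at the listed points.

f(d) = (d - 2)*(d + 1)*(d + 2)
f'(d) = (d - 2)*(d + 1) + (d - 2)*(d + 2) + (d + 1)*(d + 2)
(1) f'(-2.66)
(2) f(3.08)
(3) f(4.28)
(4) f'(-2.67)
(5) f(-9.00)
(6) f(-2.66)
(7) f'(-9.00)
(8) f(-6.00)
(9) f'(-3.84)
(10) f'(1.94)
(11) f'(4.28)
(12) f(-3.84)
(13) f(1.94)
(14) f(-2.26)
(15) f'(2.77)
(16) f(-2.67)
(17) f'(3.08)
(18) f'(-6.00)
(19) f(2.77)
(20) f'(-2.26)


(1) = 11.91
(2) = 22.38
(3) = 75.60
(4) = 12.05
(5) = -616.00
(6) = -5.11
(7) = 221.00
(8) = -160.00
(9) = 32.56
(10) = 11.17
(11) = 59.52
(12) = -30.52
(13) = -0.70
(14) = -1.40
(15) = 24.56
(16) = -5.23
(17) = 30.62
(18) = 92.00
(19) = 13.85
(20) = 6.80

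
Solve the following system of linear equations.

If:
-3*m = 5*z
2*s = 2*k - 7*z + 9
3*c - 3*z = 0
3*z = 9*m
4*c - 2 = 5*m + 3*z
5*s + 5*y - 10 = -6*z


Then:
No Solution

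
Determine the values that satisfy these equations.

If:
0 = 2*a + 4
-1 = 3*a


Then:
No Solution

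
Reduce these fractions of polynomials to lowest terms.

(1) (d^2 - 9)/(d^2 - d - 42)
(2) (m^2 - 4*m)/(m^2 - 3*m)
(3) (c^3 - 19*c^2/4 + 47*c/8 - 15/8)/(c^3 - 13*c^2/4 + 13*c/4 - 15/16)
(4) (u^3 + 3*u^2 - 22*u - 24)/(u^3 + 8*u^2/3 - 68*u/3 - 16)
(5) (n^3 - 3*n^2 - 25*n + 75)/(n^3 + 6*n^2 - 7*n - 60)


(1) = (d^2 - 9)/(d^2 - d - 42)
(2) = (m - 4)/(m - 3)
(3) = (2*c - 6)/(2*c - 3)
(4) = (3*u + 3)/(3*u + 2)
(5) = (n - 5)/(n + 4)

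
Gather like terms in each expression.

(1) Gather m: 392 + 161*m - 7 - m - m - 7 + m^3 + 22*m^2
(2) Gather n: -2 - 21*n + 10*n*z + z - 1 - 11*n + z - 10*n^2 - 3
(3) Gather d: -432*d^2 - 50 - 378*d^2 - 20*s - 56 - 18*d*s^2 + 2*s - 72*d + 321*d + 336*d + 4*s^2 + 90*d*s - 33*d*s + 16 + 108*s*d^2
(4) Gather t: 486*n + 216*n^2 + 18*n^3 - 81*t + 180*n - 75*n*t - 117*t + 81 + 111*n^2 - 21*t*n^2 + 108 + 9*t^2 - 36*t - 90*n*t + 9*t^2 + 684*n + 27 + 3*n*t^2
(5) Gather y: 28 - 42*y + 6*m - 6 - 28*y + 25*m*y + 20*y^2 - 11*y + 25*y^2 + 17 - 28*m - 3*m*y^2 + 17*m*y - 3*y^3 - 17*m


(1) = m^3 + 22*m^2 + 159*m + 378
(2) = -10*n^2 + n*(10*z - 32) + 2*z - 6
(3) = d^2*(108*s - 810) + d*(-18*s^2 + 57*s + 585) + 4*s^2 - 18*s - 90
(4) = 18*n^3 + 327*n^2 + 1350*n + t^2*(3*n + 18) + t*(-21*n^2 - 165*n - 234) + 216
(5) = -39*m - 3*y^3 + y^2*(45 - 3*m) + y*(42*m - 81) + 39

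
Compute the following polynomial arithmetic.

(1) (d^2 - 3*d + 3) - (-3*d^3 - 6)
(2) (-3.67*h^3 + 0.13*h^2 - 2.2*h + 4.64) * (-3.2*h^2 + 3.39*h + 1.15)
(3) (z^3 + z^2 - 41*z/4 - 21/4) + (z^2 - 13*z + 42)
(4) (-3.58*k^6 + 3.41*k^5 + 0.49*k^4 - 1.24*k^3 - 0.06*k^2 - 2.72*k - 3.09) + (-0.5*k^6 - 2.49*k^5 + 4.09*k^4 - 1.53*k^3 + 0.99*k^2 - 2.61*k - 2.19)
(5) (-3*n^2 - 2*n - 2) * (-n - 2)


(1) = 3*d^3 + d^2 - 3*d + 9
(2) = 11.744*h^5 - 12.8573*h^4 + 3.2602*h^3 - 22.1565*h^2 + 13.1996*h + 5.336
(3) = z^3 + 2*z^2 - 93*z/4 + 147/4
(4) = -4.08*k^6 + 0.92*k^5 + 4.58*k^4 - 2.77*k^3 + 0.93*k^2 - 5.33*k - 5.28
(5) = 3*n^3 + 8*n^2 + 6*n + 4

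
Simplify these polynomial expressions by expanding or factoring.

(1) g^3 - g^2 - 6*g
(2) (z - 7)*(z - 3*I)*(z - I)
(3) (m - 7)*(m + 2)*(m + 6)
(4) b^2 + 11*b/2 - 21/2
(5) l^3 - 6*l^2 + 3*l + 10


(1) = g*(g - 3)*(g + 2)
(2) = z^3 - 7*z^2 - 4*I*z^2 - 3*z + 28*I*z + 21
(3) = m^3 + m^2 - 44*m - 84
(4) = (b - 3/2)*(b + 7)
(5) = (l - 5)*(l - 2)*(l + 1)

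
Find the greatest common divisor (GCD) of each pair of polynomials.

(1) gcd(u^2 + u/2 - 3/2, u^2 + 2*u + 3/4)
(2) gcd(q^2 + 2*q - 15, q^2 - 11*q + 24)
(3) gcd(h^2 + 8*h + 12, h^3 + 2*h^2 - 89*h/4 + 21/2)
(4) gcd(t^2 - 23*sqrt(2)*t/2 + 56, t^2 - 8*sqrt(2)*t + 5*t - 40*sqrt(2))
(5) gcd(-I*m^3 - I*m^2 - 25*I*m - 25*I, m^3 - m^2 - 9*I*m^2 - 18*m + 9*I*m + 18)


(1) = u + 3/2
(2) = gcd((q - 3)*(q + 5), (q - 8)*(q - 3)) = q - 3
(3) = h + 6
(4) = t - 8*sqrt(2)
(5) = gcd((m - 5*I)*(m + 5*I)*(-I*m - I), (m - 1)*(m - 6*I)*(m - 3*I)) = 1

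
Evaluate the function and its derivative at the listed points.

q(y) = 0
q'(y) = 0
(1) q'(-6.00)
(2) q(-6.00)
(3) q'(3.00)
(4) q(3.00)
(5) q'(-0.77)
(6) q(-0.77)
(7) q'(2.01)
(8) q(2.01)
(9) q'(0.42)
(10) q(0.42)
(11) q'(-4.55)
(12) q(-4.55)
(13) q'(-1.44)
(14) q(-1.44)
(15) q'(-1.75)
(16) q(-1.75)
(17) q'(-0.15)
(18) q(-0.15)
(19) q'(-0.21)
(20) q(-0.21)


(1) = 0.00
(2) = 0.00
(3) = 0.00
(4) = 0.00
(5) = 0.00
(6) = 0.00
(7) = 0.00
(8) = 0.00
(9) = 0.00
(10) = 0.00
(11) = 0.00
(12) = 0.00
(13) = 0.00
(14) = 0.00
(15) = 0.00
(16) = 0.00
(17) = 0.00
(18) = 0.00
(19) = 0.00
(20) = 0.00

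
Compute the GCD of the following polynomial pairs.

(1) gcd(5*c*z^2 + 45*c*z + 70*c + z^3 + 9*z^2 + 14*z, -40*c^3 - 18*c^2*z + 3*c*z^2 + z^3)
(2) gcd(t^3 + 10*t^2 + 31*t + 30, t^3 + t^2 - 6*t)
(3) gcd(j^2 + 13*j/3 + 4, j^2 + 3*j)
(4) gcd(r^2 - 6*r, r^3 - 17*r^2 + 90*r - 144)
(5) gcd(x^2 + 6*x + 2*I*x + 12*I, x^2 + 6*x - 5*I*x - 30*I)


(1) = gcd((5*c + z)*(z + 2)*(z + 7), (-4*c + z)*(2*c + z)*(5*c + z)) = 5*c + z
(2) = t + 3
(3) = gcd((j + 4/3)*(j + 3), j*(j + 3)) = j + 3
(4) = r - 6
(5) = gcd((x + 6)*(x + 2*I), (x + 6)*(x - 5*I)) = x + 6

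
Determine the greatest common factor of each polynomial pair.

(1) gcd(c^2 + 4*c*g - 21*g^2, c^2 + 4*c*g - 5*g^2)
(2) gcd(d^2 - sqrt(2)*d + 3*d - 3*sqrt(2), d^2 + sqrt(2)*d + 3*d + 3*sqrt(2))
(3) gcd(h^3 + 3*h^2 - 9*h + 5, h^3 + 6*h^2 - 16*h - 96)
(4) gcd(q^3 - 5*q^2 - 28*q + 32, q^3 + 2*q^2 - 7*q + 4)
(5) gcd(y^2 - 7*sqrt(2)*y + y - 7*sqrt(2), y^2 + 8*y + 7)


(1) = gcd((c - 3*g)*(c + 7*g), (c - g)*(c + 5*g)) = 1
(2) = d + 3
(3) = gcd((h - 1)^2*(h + 5), (h - 4)*(h + 4)*(h + 6)) = 1
(4) = gcd((q - 8)*(q - 1)*(q + 4), (q - 1)^2*(q + 4)) = q^2 + 3*q - 4
(5) = gcd((y + 1)*(y - 7*sqrt(2)), (y + 1)*(y + 7)) = y + 1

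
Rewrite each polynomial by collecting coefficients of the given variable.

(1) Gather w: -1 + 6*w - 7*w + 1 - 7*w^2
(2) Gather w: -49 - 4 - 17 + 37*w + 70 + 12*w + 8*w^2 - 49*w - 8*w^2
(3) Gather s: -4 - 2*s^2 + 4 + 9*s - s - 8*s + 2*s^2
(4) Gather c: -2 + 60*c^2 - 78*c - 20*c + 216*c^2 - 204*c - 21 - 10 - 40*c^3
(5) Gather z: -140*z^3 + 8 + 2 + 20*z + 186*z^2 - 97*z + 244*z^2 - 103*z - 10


(1) = -7*w^2 - w
(2) = 0
(3) = 0
(4) = -40*c^3 + 276*c^2 - 302*c - 33
(5) = -140*z^3 + 430*z^2 - 180*z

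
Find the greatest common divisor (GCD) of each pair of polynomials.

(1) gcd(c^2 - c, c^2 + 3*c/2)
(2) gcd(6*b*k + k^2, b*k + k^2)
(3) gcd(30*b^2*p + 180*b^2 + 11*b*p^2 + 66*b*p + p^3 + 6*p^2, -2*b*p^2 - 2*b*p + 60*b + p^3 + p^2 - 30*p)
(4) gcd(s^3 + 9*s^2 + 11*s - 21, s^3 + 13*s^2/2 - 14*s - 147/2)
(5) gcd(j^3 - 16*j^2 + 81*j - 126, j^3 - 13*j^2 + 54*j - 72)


(1) = c
(2) = k
(3) = gcd((5*b + p)*(6*b + p)*(p + 6), (-2*b + p)*(p - 5)*(p + 6)) = p + 6
(4) = s^2 + 10*s + 21
(5) = gcd((j - 7)*(j - 6)*(j - 3), (j - 6)*(j - 4)*(j - 3)) = j^2 - 9*j + 18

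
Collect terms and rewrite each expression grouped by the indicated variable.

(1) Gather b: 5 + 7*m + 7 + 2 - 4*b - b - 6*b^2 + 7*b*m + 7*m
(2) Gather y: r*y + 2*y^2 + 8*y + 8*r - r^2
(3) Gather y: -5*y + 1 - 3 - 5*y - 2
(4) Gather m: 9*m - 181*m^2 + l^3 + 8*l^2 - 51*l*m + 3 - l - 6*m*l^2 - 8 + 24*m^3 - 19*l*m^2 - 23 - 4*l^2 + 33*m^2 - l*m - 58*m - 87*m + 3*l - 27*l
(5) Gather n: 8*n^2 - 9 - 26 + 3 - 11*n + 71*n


(1) = -6*b^2 + b*(7*m - 5) + 14*m + 14
(2) = -r^2 + 8*r + 2*y^2 + y*(r + 8)
(3) = -10*y - 4
(4) = l^3 + 4*l^2 - 25*l + 24*m^3 + m^2*(-19*l - 148) + m*(-6*l^2 - 52*l - 136) - 28
(5) = 8*n^2 + 60*n - 32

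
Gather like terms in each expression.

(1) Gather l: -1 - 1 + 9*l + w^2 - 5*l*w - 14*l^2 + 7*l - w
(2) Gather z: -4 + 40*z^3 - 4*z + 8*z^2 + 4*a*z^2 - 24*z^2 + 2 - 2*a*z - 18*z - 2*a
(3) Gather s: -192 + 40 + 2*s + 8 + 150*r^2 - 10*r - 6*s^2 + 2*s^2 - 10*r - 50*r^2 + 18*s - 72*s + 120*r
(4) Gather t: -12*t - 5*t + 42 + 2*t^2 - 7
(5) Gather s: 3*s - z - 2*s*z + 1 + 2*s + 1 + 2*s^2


(1) = -14*l^2 + l*(16 - 5*w) + w^2 - w - 2
(2) = -2*a + 40*z^3 + z^2*(4*a - 16) + z*(-2*a - 22) - 2
(3) = 100*r^2 + 100*r - 4*s^2 - 52*s - 144
(4) = 2*t^2 - 17*t + 35
(5) = 2*s^2 + s*(5 - 2*z) - z + 2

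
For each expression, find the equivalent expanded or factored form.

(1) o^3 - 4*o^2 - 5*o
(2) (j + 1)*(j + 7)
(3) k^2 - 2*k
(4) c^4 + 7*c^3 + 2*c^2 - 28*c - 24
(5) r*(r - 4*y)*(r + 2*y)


(1) = o*(o - 5)*(o + 1)
(2) = j^2 + 8*j + 7
(3) = k*(k - 2)
(4) = (c - 2)*(c + 1)*(c + 2)*(c + 6)
(5) = r^3 - 2*r^2*y - 8*r*y^2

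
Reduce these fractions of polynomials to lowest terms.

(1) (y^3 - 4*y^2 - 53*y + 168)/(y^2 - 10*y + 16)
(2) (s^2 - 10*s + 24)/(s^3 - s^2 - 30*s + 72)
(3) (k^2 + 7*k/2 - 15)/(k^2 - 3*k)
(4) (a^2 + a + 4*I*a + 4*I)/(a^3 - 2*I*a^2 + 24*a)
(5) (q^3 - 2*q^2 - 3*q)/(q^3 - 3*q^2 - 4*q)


(1) = (y^2 + 4*y - 21)/(y - 2)
(2) = (s - 6)/(s^2 + 3*s - 18)
(3) = (2*k^2 + 7*k - 30)/(2*k^2 - 6*k)
(4) = (a + 1)/(a^2 - 6*I*a)
(5) = (q - 3)/(q - 4)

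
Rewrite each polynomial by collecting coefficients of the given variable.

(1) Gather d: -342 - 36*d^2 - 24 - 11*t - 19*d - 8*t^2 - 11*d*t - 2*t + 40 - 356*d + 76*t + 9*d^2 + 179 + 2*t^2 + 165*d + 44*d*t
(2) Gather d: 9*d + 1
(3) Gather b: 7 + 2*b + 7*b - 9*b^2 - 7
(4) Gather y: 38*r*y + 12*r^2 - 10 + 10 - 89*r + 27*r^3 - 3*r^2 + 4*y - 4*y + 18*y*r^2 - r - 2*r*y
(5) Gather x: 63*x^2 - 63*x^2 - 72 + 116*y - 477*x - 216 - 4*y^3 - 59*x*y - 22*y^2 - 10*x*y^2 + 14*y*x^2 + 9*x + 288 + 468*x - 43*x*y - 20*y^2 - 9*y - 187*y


(1) = -27*d^2 + d*(33*t - 210) - 6*t^2 + 63*t - 147
(2) = 9*d + 1
(3) = -9*b^2 + 9*b
(4) = 27*r^3 + 9*r^2 - 90*r + y*(18*r^2 + 36*r)
(5) = 14*x^2*y + x*(-10*y^2 - 102*y) - 4*y^3 - 42*y^2 - 80*y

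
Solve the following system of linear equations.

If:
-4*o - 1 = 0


Then:
o = -1/4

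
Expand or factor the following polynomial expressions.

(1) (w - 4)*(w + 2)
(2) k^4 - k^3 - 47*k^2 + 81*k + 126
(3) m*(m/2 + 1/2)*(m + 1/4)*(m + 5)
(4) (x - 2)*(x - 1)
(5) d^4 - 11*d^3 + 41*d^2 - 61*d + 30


(1) = w^2 - 2*w - 8
(2) = (k - 6)*(k - 3)*(k + 1)*(k + 7)
(3) = m^4/2 + 25*m^3/8 + 13*m^2/4 + 5*m/8
(4) = x^2 - 3*x + 2
(5) = (d - 5)*(d - 3)*(d - 2)*(d - 1)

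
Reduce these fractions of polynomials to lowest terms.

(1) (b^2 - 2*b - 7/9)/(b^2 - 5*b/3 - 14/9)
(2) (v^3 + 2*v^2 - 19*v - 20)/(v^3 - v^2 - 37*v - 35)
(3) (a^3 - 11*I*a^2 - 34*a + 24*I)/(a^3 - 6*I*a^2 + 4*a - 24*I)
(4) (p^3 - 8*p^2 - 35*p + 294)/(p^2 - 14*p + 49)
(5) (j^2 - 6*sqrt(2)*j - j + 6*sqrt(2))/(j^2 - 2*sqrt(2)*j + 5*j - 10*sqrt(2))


(1) = (3*b + 1)/(3*b + 2)
(2) = (v - 4)/(v - 7)
(3) = (a^2 - 5*I*a - 4)/(a^2 + 4)
(4) = p + 6
(5) = (j^2 + j*(-6*sqrt(2) - 1) + 6*sqrt(2))/(j^2 + j*(5 - 2*sqrt(2)) - 10*sqrt(2))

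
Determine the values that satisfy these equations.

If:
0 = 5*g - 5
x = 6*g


Then:
g = 1
x = 6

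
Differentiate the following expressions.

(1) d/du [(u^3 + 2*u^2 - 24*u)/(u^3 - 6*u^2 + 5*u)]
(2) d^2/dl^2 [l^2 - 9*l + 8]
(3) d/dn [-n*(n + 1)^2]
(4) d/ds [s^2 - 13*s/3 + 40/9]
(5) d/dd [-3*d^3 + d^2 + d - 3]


(1) = 2*(-4*u^2 + 29*u - 67)/(u^4 - 12*u^3 + 46*u^2 - 60*u + 25)
(2) = 2
(3) = (-3*n - 1)*(n + 1)
(4) = 2*s - 13/3
(5) = -9*d^2 + 2*d + 1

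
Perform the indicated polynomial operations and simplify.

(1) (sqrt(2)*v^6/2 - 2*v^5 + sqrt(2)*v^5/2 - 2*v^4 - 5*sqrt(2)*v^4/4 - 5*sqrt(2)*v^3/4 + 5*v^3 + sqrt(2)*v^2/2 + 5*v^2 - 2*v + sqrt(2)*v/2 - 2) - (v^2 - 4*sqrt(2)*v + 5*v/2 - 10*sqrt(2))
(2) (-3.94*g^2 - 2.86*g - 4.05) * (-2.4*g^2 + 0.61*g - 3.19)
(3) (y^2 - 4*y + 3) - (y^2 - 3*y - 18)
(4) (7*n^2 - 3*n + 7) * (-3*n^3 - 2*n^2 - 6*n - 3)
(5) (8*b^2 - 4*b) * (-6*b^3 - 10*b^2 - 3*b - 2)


(1) = sqrt(2)*v^6/2 - 2*v^5 + sqrt(2)*v^5/2 - 2*v^4 - 5*sqrt(2)*v^4/4 - 5*sqrt(2)*v^3/4 + 5*v^3 + sqrt(2)*v^2/2 + 4*v^2 - 9*v/2 + 9*sqrt(2)*v/2 - 2 + 10*sqrt(2)
(2) = 9.456*g^4 + 4.4606*g^3 + 20.544*g^2 + 6.6529*g + 12.9195
(3) = 21 - y
(4) = -21*n^5 - 5*n^4 - 57*n^3 - 17*n^2 - 33*n - 21
(5) = -48*b^5 - 56*b^4 + 16*b^3 - 4*b^2 + 8*b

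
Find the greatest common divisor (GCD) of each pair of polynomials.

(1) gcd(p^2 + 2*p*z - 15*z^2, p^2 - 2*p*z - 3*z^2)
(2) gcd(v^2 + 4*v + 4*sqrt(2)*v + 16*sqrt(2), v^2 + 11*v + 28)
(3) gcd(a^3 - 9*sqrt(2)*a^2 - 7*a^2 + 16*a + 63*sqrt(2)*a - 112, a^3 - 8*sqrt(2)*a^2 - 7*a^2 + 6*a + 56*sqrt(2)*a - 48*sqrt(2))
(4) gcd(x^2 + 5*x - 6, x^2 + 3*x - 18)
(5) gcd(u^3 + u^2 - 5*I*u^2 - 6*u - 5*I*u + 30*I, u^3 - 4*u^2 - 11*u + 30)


(1) = -p + 3*z
(2) = gcd((v + 4)*(v + 4*sqrt(2)), (v + 4)*(v + 7)) = v + 4
(3) = a - 8*sqrt(2)
(4) = gcd((x - 1)*(x + 6), (x - 3)*(x + 6)) = x + 6
(5) = u^2 + u - 6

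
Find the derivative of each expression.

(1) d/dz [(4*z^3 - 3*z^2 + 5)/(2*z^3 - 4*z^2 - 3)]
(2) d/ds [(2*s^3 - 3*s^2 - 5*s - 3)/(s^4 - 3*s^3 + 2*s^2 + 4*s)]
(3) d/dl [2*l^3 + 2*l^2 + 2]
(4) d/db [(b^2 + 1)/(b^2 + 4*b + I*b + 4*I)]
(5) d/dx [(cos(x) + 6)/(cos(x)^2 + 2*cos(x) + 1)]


(1) = 2*z*(-5*z^3 - 33*z + 29)/(4*z^6 - 16*z^5 + 16*z^4 - 12*z^3 + 24*z^2 + 9)
(2) = (-2*s^6 + 6*s^5 + 10*s^4 - 2*s^3 - 29*s^2 + 12*s + 12)/(s^2*(s^6 - 6*s^5 + 13*s^4 - 4*s^3 - 20*s^2 + 16*s + 16))
(3) = 2*l*(3*l + 2)
(4) = (4 + I)/(b^2 + 8*b + 16)
(5) = (cos(x) + 11)*sin(x)/(cos(x) + 1)^3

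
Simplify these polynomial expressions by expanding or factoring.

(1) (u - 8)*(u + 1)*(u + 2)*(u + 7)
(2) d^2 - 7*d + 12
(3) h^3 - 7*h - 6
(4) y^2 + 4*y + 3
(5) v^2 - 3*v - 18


(1) = u^4 + 2*u^3 - 57*u^2 - 170*u - 112
(2) = (d - 4)*(d - 3)
(3) = (h - 3)*(h + 1)*(h + 2)
(4) = (y + 1)*(y + 3)
(5) = (v - 6)*(v + 3)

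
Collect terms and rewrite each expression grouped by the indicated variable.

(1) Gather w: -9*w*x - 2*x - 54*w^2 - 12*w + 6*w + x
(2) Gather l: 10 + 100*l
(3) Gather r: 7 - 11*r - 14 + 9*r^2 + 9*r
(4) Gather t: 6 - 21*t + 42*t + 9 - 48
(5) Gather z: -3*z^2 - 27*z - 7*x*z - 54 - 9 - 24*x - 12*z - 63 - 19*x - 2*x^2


(1) = -54*w^2 + w*(-9*x - 6) - x
(2) = 100*l + 10
(3) = 9*r^2 - 2*r - 7
(4) = 21*t - 33
(5) = -2*x^2 - 43*x - 3*z^2 + z*(-7*x - 39) - 126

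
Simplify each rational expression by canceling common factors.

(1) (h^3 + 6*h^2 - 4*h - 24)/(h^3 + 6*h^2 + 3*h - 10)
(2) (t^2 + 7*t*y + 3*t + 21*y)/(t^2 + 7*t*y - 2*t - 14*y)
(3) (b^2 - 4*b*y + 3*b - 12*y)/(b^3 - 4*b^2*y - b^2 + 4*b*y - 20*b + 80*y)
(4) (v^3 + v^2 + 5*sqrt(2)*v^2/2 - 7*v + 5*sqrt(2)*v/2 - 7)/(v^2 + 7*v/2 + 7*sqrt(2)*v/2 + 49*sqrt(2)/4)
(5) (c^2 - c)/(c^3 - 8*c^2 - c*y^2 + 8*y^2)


(1) = (h^2 + 4*h - 12)/(h^2 + 4*h - 5)
(2) = (t + 3)/(t - 2)
(3) = (b + 3)/(b^2 - b - 20)
(4) = (8*v^2 + v*(8 - 8*sqrt(2)) - 8*sqrt(2))/(8*v + 28)
(5) = (-c^2 + c)/(-c^3 + 8*c^2 + c*y^2 - 8*y^2)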